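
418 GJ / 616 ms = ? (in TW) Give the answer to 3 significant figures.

0.679 TW

(418 × 10⁹) / (616 × 10⁻³) = 0.67857 × 10¹² W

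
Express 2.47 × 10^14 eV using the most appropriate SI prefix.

247 TeV

= 247 × 10^12 eV; 10^12 is tera.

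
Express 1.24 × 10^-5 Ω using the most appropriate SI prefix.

12.4 uΩ

= 12.4 × 10^-6 Ω; 10^-6 is micro.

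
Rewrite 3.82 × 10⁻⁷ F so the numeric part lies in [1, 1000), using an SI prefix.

382 nF

= 382 × 10⁻⁹ F; 10⁻⁹ is nano.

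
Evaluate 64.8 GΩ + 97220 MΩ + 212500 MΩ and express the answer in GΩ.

374.52 GΩ

In GΩ:
  64.8 GΩ → 64.8
  97220 MΩ = 97220 × 10⁻³ GΩ = 97.22
  212500 MΩ = 212500 × 10⁻³ GΩ = 212.5
Sum: 64.8 + 97.22 + 212.5 = 374.52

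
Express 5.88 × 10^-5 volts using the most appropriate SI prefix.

= 58.8 × 10^-6 volts; 10^-6 is micro.

58.8 microvolts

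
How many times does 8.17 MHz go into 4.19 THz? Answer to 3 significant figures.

(4.19 × 10^12) / (8.17 × 10^6) = 0.5129 × 10^6

513000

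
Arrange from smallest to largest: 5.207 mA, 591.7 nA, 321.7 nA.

5.207 mA = 0.005207 A
591.7 nA = 0.0000005917 A
321.7 nA = 0.0000003217 A

321.7 nA < 591.7 nA < 5.207 mA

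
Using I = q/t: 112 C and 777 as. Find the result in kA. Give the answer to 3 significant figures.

(112) / (777e-18) = 0.14414e18 A

144000000000000 kA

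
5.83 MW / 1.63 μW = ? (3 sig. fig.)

3580000000000

(5.83 × 10⁶) / (1.63 × 10⁻⁶) = 3.577 × 10¹²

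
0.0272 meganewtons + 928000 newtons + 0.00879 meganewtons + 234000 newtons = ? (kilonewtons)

In kilonewtons:
  0.0272 meganewtons = 0.0272 × 10^3 kilonewtons = 27.2
  928000 newtons = 928000 × 10^-3 kilonewtons = 928
  0.00879 meganewtons = 0.00879 × 10^3 kilonewtons = 8.79
  234000 newtons = 234000 × 10^-3 kilonewtons = 234
Sum: 27.2 + 928 + 8.79 + 234 = 1197.99

1197.99 kilonewtons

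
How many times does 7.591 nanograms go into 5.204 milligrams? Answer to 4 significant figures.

(5.204e-3) / (7.591e-9) = 0.68555e6

685500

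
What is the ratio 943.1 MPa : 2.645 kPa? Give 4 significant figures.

(943.1 × 10^6) / (2.645 × 10^3) = 356.56 × 10^3

356600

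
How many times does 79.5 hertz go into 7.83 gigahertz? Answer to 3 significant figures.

98500000

(7.83 × 10⁹) / (79.5) = 0.09849 × 10⁹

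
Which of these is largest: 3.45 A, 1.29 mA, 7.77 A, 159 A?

3.45 A = 3.45 A
1.29 mA = 0.00129 A
7.77 A = 7.77 A
159 A = 159 A

159 A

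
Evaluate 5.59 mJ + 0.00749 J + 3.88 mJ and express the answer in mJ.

16.96 mJ

In mJ:
  5.59 mJ → 5.59
  0.00749 J = 0.00749 × 10^3 mJ = 7.49
  3.88 mJ → 3.88
Sum: 5.59 + 7.49 + 3.88 = 16.96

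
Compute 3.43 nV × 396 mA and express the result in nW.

3.43 × 10⁻⁹ × 396 × 10⁻³ = 1358.28 × 10⁻¹² W

1.35828 nW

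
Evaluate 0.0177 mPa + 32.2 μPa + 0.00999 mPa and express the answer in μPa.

59.89 μPa

In μPa:
  0.0177 mPa = 0.0177 × 10³ μPa = 17.7
  32.2 μPa → 32.2
  0.00999 mPa = 0.00999 × 10³ μPa = 9.99
Sum: 17.7 + 32.2 + 9.99 = 59.89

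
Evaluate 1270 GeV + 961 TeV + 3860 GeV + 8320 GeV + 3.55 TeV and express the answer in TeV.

978 TeV

In TeV:
  1270 GeV = 1270 × 10⁻³ TeV = 1.27
  961 TeV → 961
  3860 GeV = 3860 × 10⁻³ TeV = 3.86
  8320 GeV = 8320 × 10⁻³ TeV = 8.32
  3.55 TeV → 3.55
Sum: 1.27 + 961 + 3.86 + 8.32 + 3.55 = 978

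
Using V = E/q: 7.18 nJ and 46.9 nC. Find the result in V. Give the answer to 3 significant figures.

0.153 V

(7.18 × 10⁻⁹) / (46.9 × 10⁻⁹) = 0.15309 V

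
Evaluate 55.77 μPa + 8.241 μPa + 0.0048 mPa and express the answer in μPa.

In μPa:
  55.77 μPa → 55.77
  8.241 μPa → 8.241
  0.0048 mPa = 0.0048 × 10³ μPa = 4.8
Sum: 55.77 + 8.241 + 4.8 = 68.811

68.811 μPa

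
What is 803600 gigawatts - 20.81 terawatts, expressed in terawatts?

782.79 terawatts

In terawatts:
  803600 gigawatts = 803600 × 10^-3 terawatts = 803.6
  20.81 terawatts → 20.81
Difference: 803.6 - 20.81 = 782.79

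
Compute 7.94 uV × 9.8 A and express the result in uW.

77.812 uW

7.94 × 10^-6 × 9.8 = 77.812 × 10^-6 W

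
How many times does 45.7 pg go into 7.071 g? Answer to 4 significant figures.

154700000000

(7.071) / (45.7 × 10⁻¹²) = 0.15473 × 10¹²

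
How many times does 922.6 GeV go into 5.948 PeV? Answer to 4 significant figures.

(5.948 × 10^15) / (922.6 × 10^9) = 0.006447 × 10^6

6447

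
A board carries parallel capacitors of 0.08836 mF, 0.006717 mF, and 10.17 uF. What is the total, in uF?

105.247 uF

In uF:
  0.08836 mF = 0.08836e3 uF = 88.36
  0.006717 mF = 0.006717e3 uF = 6.717
  10.17 uF → 10.17
Sum: 88.36 + 6.717 + 10.17 = 105.247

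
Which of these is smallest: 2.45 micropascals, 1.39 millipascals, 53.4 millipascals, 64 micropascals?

2.45 micropascals = 0.00000245 pascals
1.39 millipascals = 0.00139 pascals
53.4 millipascals = 0.0534 pascals
64 micropascals = 0.000064 pascals

2.45 micropascals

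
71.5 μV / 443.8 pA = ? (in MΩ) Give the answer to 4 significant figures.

0.1611 MΩ

(71.5e-6) / (443.8e-12) = 0.161109e6 Ω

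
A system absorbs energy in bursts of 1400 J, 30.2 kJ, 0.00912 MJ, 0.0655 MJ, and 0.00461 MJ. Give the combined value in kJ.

110.83 kJ

In kJ:
  1400 J = 1400 × 10^-3 kJ = 1.4
  30.2 kJ → 30.2
  0.00912 MJ = 0.00912 × 10^3 kJ = 9.12
  0.0655 MJ = 0.0655 × 10^3 kJ = 65.5
  0.00461 MJ = 0.00461 × 10^3 kJ = 4.61
Sum: 1.4 + 30.2 + 9.12 + 65.5 + 4.61 = 110.83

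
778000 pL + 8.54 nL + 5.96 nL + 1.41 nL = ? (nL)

In nL:
  778000 pL = 778000e-3 nL = 778
  8.54 nL → 8.54
  5.96 nL → 5.96
  1.41 nL → 1.41
Sum: 778 + 8.54 + 5.96 + 1.41 = 793.91

793.91 nL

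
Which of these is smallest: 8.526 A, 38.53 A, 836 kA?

8.526 A = 8.526 A
38.53 A = 38.53 A
836 kA = 836000 A

8.526 A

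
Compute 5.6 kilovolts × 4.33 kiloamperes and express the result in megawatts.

24.248 megawatts

5.6 × 10³ × 4.33 × 10³ = 24.248 × 10⁶ W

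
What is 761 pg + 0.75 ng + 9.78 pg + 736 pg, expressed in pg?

In pg:
  761 pg → 761
  0.75 ng = 0.75 × 10³ pg = 750
  9.78 pg → 9.78
  736 pg → 736
Sum: 761 + 750 + 9.78 + 736 = 2256.78

2256.78 pg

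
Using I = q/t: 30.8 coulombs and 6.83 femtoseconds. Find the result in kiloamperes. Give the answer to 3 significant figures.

(30.8) / (6.83 × 10⁻¹⁵) = 4.5095 × 10¹⁵ A

4510000000000 kiloamperes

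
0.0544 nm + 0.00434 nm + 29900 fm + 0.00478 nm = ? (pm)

In pm:
  0.0544 nm = 0.0544e3 pm = 54.4
  0.00434 nm = 0.00434e3 pm = 4.34
  29900 fm = 29900e-3 pm = 29.9
  0.00478 nm = 0.00478e3 pm = 4.78
Sum: 54.4 + 4.34 + 29.9 + 4.78 = 93.42

93.42 pm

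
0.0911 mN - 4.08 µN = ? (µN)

87.02 µN

In µN:
  0.0911 mN = 0.0911e3 µN = 91.1
  4.08 µN → 4.08
Difference: 91.1 - 4.08 = 87.02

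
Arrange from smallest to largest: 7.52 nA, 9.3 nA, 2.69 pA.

7.52 nA = 0.00000000752 A
9.3 nA = 0.0000000093 A
2.69 pA = 0.00000000000269 A

2.69 pA < 7.52 nA < 9.3 nA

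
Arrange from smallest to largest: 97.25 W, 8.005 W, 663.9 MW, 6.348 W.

97.25 W = 97.25 W
8.005 W = 8.005 W
663.9 MW = 663900000 W
6.348 W = 6.348 W

6.348 W < 8.005 W < 97.25 W < 663.9 MW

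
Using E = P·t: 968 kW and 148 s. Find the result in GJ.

0.143264 GJ

968e3 × 148 = 143264e3 J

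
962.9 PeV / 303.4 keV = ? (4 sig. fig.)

(962.9e15) / (303.4e3) = 3.1737e12

3174000000000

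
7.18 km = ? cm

kilo = 10^3, centi = 10^-2; factor is 10^5.
7.18 × 10^5 = 718000

718000 cm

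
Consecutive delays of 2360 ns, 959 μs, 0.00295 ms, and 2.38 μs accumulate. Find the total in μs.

In μs:
  2360 ns = 2360 × 10⁻³ μs = 2.36
  959 μs → 959
  0.00295 ms = 0.00295 × 10³ μs = 2.95
  2.38 μs → 2.38
Sum: 2.36 + 959 + 2.95 + 2.38 = 966.69

966.69 μs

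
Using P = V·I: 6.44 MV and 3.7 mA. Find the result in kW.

23.828 kW

6.44e6 × 3.7e-3 = 23.828e3 W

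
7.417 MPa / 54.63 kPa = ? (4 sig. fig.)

(7.417 × 10^6) / (54.63 × 10^3) = 0.13577 × 10^3

135.8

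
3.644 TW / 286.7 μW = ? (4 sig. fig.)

12710000000000000

(3.644 × 10¹²) / (286.7 × 10⁻⁶) = 0.01271 × 10¹⁸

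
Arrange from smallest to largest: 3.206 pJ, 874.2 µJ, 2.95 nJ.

3.206 pJ < 2.95 nJ < 874.2 µJ

3.206 pJ = 0.000000000003206 J
874.2 µJ = 0.0008742 J
2.95 nJ = 0.00000000295 J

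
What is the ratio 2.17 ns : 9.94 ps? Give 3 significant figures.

(2.17 × 10⁻⁹) / (9.94 × 10⁻¹²) = 0.2183 × 10³

218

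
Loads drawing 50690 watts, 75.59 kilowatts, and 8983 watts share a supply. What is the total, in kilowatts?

In kilowatts:
  50690 watts = 50690 × 10^-3 kilowatts = 50.69
  75.59 kilowatts → 75.59
  8983 watts = 8983 × 10^-3 kilowatts = 8.983
Sum: 50.69 + 75.59 + 8.983 = 135.263

135.263 kilowatts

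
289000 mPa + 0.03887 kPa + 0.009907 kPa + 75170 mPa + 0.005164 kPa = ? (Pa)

418.111 Pa

In Pa:
  289000 mPa = 289000e-3 Pa = 289
  0.03887 kPa = 0.03887e3 Pa = 38.87
  0.009907 kPa = 0.009907e3 Pa = 9.907
  75170 mPa = 75170e-3 Pa = 75.17
  0.005164 kPa = 0.005164e3 Pa = 5.164
Sum: 289 + 38.87 + 9.907 + 75.17 + 5.164 = 418.111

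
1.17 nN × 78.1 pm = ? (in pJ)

0.000000091377 pJ

1.17e-9 × 78.1e-12 = 91.377e-21 J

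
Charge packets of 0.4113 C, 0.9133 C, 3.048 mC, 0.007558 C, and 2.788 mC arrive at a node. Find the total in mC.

In mC:
  0.4113 C = 0.4113 × 10^3 mC = 411.3
  0.9133 C = 0.9133 × 10^3 mC = 913.3
  3.048 mC → 3.048
  0.007558 C = 0.007558 × 10^3 mC = 7.558
  2.788 mC → 2.788
Sum: 411.3 + 913.3 + 3.048 + 7.558 + 2.788 = 1337.994

1337.994 mC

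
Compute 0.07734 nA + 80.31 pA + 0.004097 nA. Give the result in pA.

161.747 pA

In pA:
  0.07734 nA = 0.07734e3 pA = 77.34
  80.31 pA → 80.31
  0.004097 nA = 0.004097e3 pA = 4.097
Sum: 77.34 + 80.31 + 4.097 = 161.747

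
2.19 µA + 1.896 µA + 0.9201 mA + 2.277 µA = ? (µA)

926.463 µA

In µA:
  2.19 µA → 2.19
  1.896 µA → 1.896
  0.9201 mA = 0.9201 × 10³ µA = 920.1
  2.277 µA → 2.277
Sum: 2.19 + 1.896 + 920.1 + 2.277 = 926.463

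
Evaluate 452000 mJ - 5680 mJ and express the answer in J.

In J:
  452000 mJ = 452000 × 10⁻³ J = 452
  5680 mJ = 5680 × 10⁻³ J = 5.68
Difference: 452 - 5.68 = 446.32

446.32 J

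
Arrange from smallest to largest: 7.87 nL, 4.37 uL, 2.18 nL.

7.87 nL = 0.00000000787 L
4.37 uL = 0.00000437 L
2.18 nL = 0.00000000218 L

2.18 nL < 7.87 nL < 4.37 uL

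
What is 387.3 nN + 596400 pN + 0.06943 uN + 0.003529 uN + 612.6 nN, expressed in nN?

In nN:
  387.3 nN → 387.3
  596400 pN = 596400 × 10^-3 nN = 596.4
  0.06943 uN = 0.06943 × 10^3 nN = 69.43
  0.003529 uN = 0.003529 × 10^3 nN = 3.529
  612.6 nN → 612.6
Sum: 387.3 + 596.4 + 69.43 + 3.529 + 612.6 = 1669.259

1669.259 nN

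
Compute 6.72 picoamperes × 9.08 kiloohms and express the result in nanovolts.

61.0176 nanovolts

6.72e-12 × 9.08e3 = 61.0176e-9 V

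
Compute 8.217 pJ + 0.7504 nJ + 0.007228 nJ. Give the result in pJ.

765.845 pJ

In pJ:
  8.217 pJ → 8.217
  0.7504 nJ = 0.7504 × 10^3 pJ = 750.4
  0.007228 nJ = 0.007228 × 10^3 pJ = 7.228
Sum: 8.217 + 750.4 + 7.228 = 765.845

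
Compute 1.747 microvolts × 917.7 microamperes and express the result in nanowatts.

1.6032219 nanowatts

1.747 × 10^-6 × 917.7 × 10^-6 = 1603.2219 × 10^-12 W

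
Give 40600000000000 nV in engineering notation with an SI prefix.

= 40.6e3 V; 1e3 is kilo.

40.6 kV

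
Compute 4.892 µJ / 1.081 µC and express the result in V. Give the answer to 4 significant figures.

(4.892 × 10⁻⁶) / (1.081 × 10⁻⁶) = 4.52544 V

4.525 V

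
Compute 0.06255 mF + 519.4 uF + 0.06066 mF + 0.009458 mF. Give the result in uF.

In uF:
  0.06255 mF = 0.06255 × 10³ uF = 62.55
  519.4 uF → 519.4
  0.06066 mF = 0.06066 × 10³ uF = 60.66
  0.009458 mF = 0.009458 × 10³ uF = 9.458
Sum: 62.55 + 519.4 + 60.66 + 9.458 = 652.068

652.068 uF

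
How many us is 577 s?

(no prefix) = 10⁰, micro = 10⁻⁶; factor is 10⁶.
577 × 10⁶ = 577000000

577000000 us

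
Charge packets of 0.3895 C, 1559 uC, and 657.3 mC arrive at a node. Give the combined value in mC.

In mC:
  0.3895 C = 0.3895 × 10^3 mC = 389.5
  1559 uC = 1559 × 10^-3 mC = 1.559
  657.3 mC → 657.3
Sum: 389.5 + 1.559 + 657.3 = 1048.359

1048.359 mC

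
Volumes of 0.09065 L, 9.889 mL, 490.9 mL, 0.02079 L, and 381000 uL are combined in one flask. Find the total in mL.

993.229 mL

In mL:
  0.09065 L = 0.09065 × 10^3 mL = 90.65
  9.889 mL → 9.889
  490.9 mL → 490.9
  0.02079 L = 0.02079 × 10^3 mL = 20.79
  381000 uL = 381000 × 10^-3 mL = 381
Sum: 90.65 + 9.889 + 490.9 + 20.79 + 381 = 993.229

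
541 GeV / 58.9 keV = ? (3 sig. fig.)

9190000

(541 × 10⁹) / (58.9 × 10³) = 9.185 × 10⁶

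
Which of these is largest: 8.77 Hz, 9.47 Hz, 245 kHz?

8.77 Hz = 8.77 Hz
9.47 Hz = 9.47 Hz
245 kHz = 245000 Hz

245 kHz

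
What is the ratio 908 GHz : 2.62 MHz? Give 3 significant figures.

347000

(908e9) / (2.62e6) = 346.6e3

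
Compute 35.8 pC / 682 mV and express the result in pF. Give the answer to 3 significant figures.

(35.8e-12) / (682e-3) = 0.052493e-9 F

52.5 pF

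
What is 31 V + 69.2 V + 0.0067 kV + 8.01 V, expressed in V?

In V:
  31 V → 31
  69.2 V → 69.2
  0.0067 kV = 0.0067 × 10³ V = 6.7
  8.01 V → 8.01
Sum: 31 + 69.2 + 6.7 + 8.01 = 114.91

114.91 V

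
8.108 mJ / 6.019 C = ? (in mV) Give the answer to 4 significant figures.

1.347 mV

(8.108 × 10^-3) / (6.019) = 1.34707 × 10^-3 V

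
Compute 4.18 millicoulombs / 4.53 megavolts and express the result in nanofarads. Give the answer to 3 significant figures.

0.923 nanofarads

(4.18 × 10^-3) / (4.53 × 10^6) = 0.92274 × 10^-9 F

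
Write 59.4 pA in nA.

0.0594 nA

pico = 10^-12, nano = 10^-9; factor is 10^-3.
59.4 × 10^-3 = 0.0594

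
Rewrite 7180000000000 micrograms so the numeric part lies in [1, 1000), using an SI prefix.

7.18 megagrams

= 7.18e6 grams; 1e6 is mega.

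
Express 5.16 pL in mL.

0.00000000516 mL

pico = 10^-12, milli = 10^-3; factor is 10^-9.
5.16 × 10^-9 = 0.00000000516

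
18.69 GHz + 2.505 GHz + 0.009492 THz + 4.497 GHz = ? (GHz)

In GHz:
  18.69 GHz → 18.69
  2.505 GHz → 2.505
  0.009492 THz = 0.009492e3 GHz = 9.492
  4.497 GHz → 4.497
Sum: 18.69 + 2.505 + 9.492 + 4.497 = 35.184

35.184 GHz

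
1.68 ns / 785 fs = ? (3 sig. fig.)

2140

(1.68e-9) / (785e-15) = 0.00214e6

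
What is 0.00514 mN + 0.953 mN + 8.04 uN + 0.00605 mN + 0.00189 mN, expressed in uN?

In uN:
  0.00514 mN = 0.00514 × 10³ uN = 5.14
  0.953 mN = 0.953 × 10³ uN = 953
  8.04 uN → 8.04
  0.00605 mN = 0.00605 × 10³ uN = 6.05
  0.00189 mN = 0.00189 × 10³ uN = 1.89
Sum: 5.14 + 953 + 8.04 + 6.05 + 1.89 = 974.12

974.12 uN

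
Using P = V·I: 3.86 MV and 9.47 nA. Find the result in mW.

36.5542 mW

3.86 × 10⁶ × 9.47 × 10⁻⁹ = 36.5542 × 10⁻³ W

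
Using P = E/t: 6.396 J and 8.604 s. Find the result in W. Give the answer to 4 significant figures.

0.7434 W

(6.396) / (8.604) = 0.743375 W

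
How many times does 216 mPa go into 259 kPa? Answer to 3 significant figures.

(259 × 10^3) / (216 × 10^-3) = 1.199 × 10^6

1200000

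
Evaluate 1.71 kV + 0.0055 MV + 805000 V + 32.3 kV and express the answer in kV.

844.51 kV

In kV:
  1.71 kV → 1.71
  0.0055 MV = 0.0055 × 10^3 kV = 5.5
  805000 V = 805000 × 10^-3 kV = 805
  32.3 kV → 32.3
Sum: 1.71 + 5.5 + 805 + 32.3 = 844.51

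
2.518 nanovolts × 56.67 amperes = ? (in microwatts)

2.518 × 10^-9 × 56.67 = 142.69506 × 10^-9 W

0.14269506 microwatts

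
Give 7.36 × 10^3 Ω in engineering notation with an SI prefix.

7.36 kΩ

= 7.36 × 10^3 Ω; 10^3 is kilo.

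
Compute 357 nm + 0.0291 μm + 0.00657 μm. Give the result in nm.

In nm:
  357 nm → 357
  0.0291 μm = 0.0291 × 10^3 nm = 29.1
  0.00657 μm = 0.00657 × 10^3 nm = 6.57
Sum: 357 + 29.1 + 6.57 = 392.67

392.67 nm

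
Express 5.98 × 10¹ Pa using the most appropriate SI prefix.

= 59.8 Pa; mantissa already in [1, 1000).

59.8 Pa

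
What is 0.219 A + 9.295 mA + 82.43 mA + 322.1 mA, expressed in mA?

632.825 mA

In mA:
  0.219 A = 0.219e3 mA = 219
  9.295 mA → 9.295
  82.43 mA → 82.43
  322.1 mA → 322.1
Sum: 219 + 9.295 + 82.43 + 322.1 = 632.825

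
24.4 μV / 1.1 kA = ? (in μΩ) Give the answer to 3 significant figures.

0.0222 μΩ

(24.4 × 10⁻⁶) / (1.1 × 10³) = 22.182 × 10⁻⁹ Ω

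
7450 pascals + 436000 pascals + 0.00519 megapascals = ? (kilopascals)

In kilopascals:
  7450 pascals = 7450 × 10⁻³ kilopascals = 7.45
  436000 pascals = 436000 × 10⁻³ kilopascals = 436
  0.00519 megapascals = 0.00519 × 10³ kilopascals = 5.19
Sum: 7.45 + 436 + 5.19 = 448.64

448.64 kilopascals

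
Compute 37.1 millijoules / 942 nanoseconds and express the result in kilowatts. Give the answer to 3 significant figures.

39.4 kilowatts

(37.1 × 10⁻³) / (942 × 10⁻⁹) = 0.039384 × 10⁶ W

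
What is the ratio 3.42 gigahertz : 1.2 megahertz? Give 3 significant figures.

2850

(3.42 × 10⁹) / (1.2 × 10⁶) = 2.85 × 10³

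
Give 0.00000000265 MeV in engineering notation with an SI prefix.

2.65 meV

= 2.65 × 10^-3 eV; 10^-3 is milli.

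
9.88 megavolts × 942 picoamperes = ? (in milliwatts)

9.30696 milliwatts

9.88 × 10^6 × 942 × 10^-12 = 9306.96 × 10^-6 W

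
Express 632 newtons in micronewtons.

(no prefix) = 1e0, micro = 1e-6; factor is 1e6.
632 × 1e6 = 632000000

632000000 micronewtons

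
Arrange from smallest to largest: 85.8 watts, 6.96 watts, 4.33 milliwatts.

4.33 milliwatts < 6.96 watts < 85.8 watts

85.8 watts = 85.8 watts
6.96 watts = 6.96 watts
4.33 milliwatts = 0.00433 watts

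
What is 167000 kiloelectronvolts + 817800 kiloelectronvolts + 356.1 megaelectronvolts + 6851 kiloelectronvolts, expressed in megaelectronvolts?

In megaelectronvolts:
  167000 kiloelectronvolts = 167000 × 10^-3 megaelectronvolts = 167
  817800 kiloelectronvolts = 817800 × 10^-3 megaelectronvolts = 817.8
  356.1 megaelectronvolts → 356.1
  6851 kiloelectronvolts = 6851 × 10^-3 megaelectronvolts = 6.851
Sum: 167 + 817.8 + 356.1 + 6.851 = 1347.751

1347.751 megaelectronvolts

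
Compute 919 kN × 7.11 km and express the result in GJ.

919e3 × 7.11e3 = 6534.09e6 J

6.53409 GJ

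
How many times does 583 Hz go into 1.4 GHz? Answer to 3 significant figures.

(1.4 × 10^9) / (583) = 0.002401 × 10^9

2400000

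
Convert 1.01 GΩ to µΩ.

giga = 1e9, micro = 1e-6; factor is 1e15.
1.01 × 1e15 = 1010000000000000

1010000000000000 µΩ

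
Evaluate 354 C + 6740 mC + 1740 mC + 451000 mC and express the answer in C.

In C:
  354 C → 354
  6740 mC = 6740 × 10⁻³ C = 6.74
  1740 mC = 1740 × 10⁻³ C = 1.74
  451000 mC = 451000 × 10⁻³ C = 451
Sum: 354 + 6.74 + 1.74 + 451 = 813.48

813.48 C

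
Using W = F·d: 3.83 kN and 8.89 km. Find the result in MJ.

3.83 × 10³ × 8.89 × 10³ = 34.0487 × 10⁶ J

34.0487 MJ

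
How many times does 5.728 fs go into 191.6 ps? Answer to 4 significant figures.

33450

(191.6e-12) / (5.728e-15) = 33.45e3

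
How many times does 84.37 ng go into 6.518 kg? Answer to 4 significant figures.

(6.518 × 10³) / (84.37 × 10⁻⁹) = 0.077255 × 10¹²

77250000000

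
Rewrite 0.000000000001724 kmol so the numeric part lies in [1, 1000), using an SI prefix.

1.724 nmol

= 1.724e-9 mol; 1e-9 is nano.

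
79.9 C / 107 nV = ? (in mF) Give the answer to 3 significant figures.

(79.9) / (107e-9) = 0.74673e9 F

747000000000 mF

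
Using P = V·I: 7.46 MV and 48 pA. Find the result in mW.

7.46e6 × 48e-12 = 358.08e-6 W

0.35808 mW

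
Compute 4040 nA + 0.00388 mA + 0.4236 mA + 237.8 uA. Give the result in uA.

In uA:
  4040 nA = 4040 × 10⁻³ uA = 4.04
  0.00388 mA = 0.00388 × 10³ uA = 3.88
  0.4236 mA = 0.4236 × 10³ uA = 423.6
  237.8 uA → 237.8
Sum: 4.04 + 3.88 + 423.6 + 237.8 = 669.32

669.32 uA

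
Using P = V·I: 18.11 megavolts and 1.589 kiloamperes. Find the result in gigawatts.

28.77679 gigawatts

18.11 × 10^6 × 1.589 × 10^3 = 28.77679 × 10^9 W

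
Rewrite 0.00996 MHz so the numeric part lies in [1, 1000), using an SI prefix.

= 9.96 × 10^3 Hz; 10^3 is kilo.

9.96 kHz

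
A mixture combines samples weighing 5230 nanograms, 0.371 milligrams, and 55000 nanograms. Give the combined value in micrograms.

431.23 micrograms

In micrograms:
  5230 nanograms = 5230e-3 micrograms = 5.23
  0.371 milligrams = 0.371e3 micrograms = 371
  55000 nanograms = 55000e-3 micrograms = 55
Sum: 5.23 + 371 + 55 = 431.23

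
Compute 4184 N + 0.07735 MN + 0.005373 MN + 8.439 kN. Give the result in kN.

In kN:
  4184 N = 4184e-3 kN = 4.184
  0.07735 MN = 0.07735e3 kN = 77.35
  0.005373 MN = 0.005373e3 kN = 5.373
  8.439 kN → 8.439
Sum: 4.184 + 77.35 + 5.373 + 8.439 = 95.346

95.346 kN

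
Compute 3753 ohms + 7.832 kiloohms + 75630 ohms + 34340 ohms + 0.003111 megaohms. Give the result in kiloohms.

124.666 kiloohms

In kiloohms:
  3753 ohms = 3753e-3 kiloohms = 3.753
  7.832 kiloohms → 7.832
  75630 ohms = 75630e-3 kiloohms = 75.63
  34340 ohms = 34340e-3 kiloohms = 34.34
  0.003111 megaohms = 0.003111e3 kiloohms = 3.111
Sum: 3.753 + 7.832 + 75.63 + 34.34 + 3.111 = 124.666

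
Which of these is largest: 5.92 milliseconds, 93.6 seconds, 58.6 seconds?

93.6 seconds

5.92 milliseconds = 0.00592 seconds
93.6 seconds = 93.6 seconds
58.6 seconds = 58.6 seconds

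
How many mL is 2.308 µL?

micro = 10⁻⁶, milli = 10⁻³; factor is 10⁻³.
2.308 × 10⁻³ = 0.002308

0.002308 mL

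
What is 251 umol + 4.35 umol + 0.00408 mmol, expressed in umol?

259.43 umol

In umol:
  251 umol → 251
  4.35 umol → 4.35
  0.00408 mmol = 0.00408 × 10³ umol = 4.08
Sum: 251 + 4.35 + 4.08 = 259.43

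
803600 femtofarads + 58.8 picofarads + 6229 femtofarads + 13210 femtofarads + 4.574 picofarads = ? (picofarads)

886.413 picofarads

In picofarads:
  803600 femtofarads = 803600 × 10^-3 picofarads = 803.6
  58.8 picofarads → 58.8
  6229 femtofarads = 6229 × 10^-3 picofarads = 6.229
  13210 femtofarads = 13210 × 10^-3 picofarads = 13.21
  4.574 picofarads → 4.574
Sum: 803.6 + 58.8 + 6.229 + 13.21 + 4.574 = 886.413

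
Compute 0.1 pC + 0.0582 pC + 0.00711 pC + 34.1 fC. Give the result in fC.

199.41 fC

In fC:
  0.1 pC = 0.1 × 10³ fC = 100
  0.0582 pC = 0.0582 × 10³ fC = 58.2
  0.00711 pC = 0.00711 × 10³ fC = 7.11
  34.1 fC → 34.1
Sum: 100 + 58.2 + 7.11 + 34.1 = 199.41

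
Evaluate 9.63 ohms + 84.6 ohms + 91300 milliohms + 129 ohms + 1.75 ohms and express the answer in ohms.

316.28 ohms

In ohms:
  9.63 ohms → 9.63
  84.6 ohms → 84.6
  91300 milliohms = 91300 × 10⁻³ ohms = 91.3
  129 ohms → 129
  1.75 ohms → 1.75
Sum: 9.63 + 84.6 + 91.3 + 129 + 1.75 = 316.28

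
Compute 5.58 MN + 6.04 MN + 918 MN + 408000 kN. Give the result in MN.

1337.62 MN

In MN:
  5.58 MN → 5.58
  6.04 MN → 6.04
  918 MN → 918
  408000 kN = 408000 × 10^-3 MN = 408
Sum: 5.58 + 6.04 + 918 + 408 = 1337.62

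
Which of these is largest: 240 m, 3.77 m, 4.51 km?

240 m = 240 m
3.77 m = 3.77 m
4.51 km = 4510 m

4.51 km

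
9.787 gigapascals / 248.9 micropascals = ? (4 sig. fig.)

(9.787 × 10^9) / (248.9 × 10^-6) = 0.039321 × 10^15

39320000000000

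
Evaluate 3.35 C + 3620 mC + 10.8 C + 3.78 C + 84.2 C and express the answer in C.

In C:
  3.35 C → 3.35
  3620 mC = 3620 × 10⁻³ C = 3.62
  10.8 C → 10.8
  3.78 C → 3.78
  84.2 C → 84.2
Sum: 3.35 + 3.62 + 10.8 + 3.78 + 84.2 = 105.75

105.75 C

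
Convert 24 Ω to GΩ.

(no prefix) = 10^0, giga = 10^9; factor is 10^-9.
24 × 10^-9 = 0.000000024

0.000000024 GΩ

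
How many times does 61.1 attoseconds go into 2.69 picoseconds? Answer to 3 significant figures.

44000

(2.69 × 10⁻¹²) / (61.1 × 10⁻¹⁸) = 0.04403 × 10⁶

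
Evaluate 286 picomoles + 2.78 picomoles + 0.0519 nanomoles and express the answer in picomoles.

In picomoles:
  286 picomoles → 286
  2.78 picomoles → 2.78
  0.0519 nanomoles = 0.0519e3 picomoles = 51.9
Sum: 286 + 2.78 + 51.9 = 340.68

340.68 picomoles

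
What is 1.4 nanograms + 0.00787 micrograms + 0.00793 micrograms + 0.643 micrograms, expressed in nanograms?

In nanograms:
  1.4 nanograms → 1.4
  0.00787 micrograms = 0.00787 × 10^3 nanograms = 7.87
  0.00793 micrograms = 0.00793 × 10^3 nanograms = 7.93
  0.643 micrograms = 0.643 × 10^3 nanograms = 643
Sum: 1.4 + 7.87 + 7.93 + 643 = 660.2

660.2 nanograms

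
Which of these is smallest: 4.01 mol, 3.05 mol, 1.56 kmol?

4.01 mol = 4.01 mol
3.05 mol = 3.05 mol
1.56 kmol = 1560 mol

3.05 mol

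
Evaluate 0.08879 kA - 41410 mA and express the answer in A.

47.38 A

In A:
  0.08879 kA = 0.08879 × 10^3 A = 88.79
  41410 mA = 41410 × 10^-3 A = 41.41
Difference: 88.79 - 41.41 = 47.38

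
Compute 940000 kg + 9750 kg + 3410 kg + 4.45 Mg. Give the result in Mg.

957.61 Mg

In Mg:
  940000 kg = 940000e-3 Mg = 940
  9750 kg = 9750e-3 Mg = 9.75
  3410 kg = 3410e-3 Mg = 3.41
  4.45 Mg → 4.45
Sum: 940 + 9.75 + 3.41 + 4.45 = 957.61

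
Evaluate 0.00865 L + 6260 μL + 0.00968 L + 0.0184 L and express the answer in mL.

In mL:
  0.00865 L = 0.00865e3 mL = 8.65
  6260 μL = 6260e-3 mL = 6.26
  0.00968 L = 0.00968e3 mL = 9.68
  0.0184 L = 0.0184e3 mL = 18.4
Sum: 8.65 + 6.26 + 9.68 + 18.4 = 42.99

42.99 mL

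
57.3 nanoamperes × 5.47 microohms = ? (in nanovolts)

0.000313431 nanovolts

57.3 × 10⁻⁹ × 5.47 × 10⁻⁶ = 313.431 × 10⁻¹⁵ V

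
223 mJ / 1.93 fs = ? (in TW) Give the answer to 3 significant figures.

116 TW

(223 × 10^-3) / (1.93 × 10^-15) = 115.54 × 10^12 W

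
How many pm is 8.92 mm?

milli = 10⁻³, pico = 10⁻¹²; factor is 10⁹.
8.92 × 10⁹ = 8920000000

8920000000 pm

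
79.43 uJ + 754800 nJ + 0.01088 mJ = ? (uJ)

845.11 uJ

In uJ:
  79.43 uJ → 79.43
  754800 nJ = 754800 × 10⁻³ uJ = 754.8
  0.01088 mJ = 0.01088 × 10³ uJ = 10.88
Sum: 79.43 + 754.8 + 10.88 = 845.11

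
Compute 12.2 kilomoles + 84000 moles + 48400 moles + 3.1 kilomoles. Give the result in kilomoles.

In kilomoles:
  12.2 kilomoles → 12.2
  84000 moles = 84000 × 10⁻³ kilomoles = 84
  48400 moles = 48400 × 10⁻³ kilomoles = 48.4
  3.1 kilomoles → 3.1
Sum: 12.2 + 84 + 48.4 + 3.1 = 147.7

147.7 kilomoles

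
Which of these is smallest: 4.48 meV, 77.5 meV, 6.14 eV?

4.48 meV

4.48 meV = 0.00448 eV
77.5 meV = 0.0775 eV
6.14 eV = 6.14 eV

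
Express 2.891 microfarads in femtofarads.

2891000000 femtofarads

micro = 10^-6, femto = 10^-15; factor is 10^9.
2.891 × 10^9 = 2891000000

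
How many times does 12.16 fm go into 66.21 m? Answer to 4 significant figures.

(66.21) / (12.16 × 10^-15) = 5.4449 × 10^15

5445000000000000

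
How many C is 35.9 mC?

0.0359 C

milli = 1e-3, (no prefix) = 1e0; factor is 1e-3.
35.9 × 1e-3 = 0.0359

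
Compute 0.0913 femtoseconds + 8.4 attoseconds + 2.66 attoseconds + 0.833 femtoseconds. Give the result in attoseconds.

935.36 attoseconds

In attoseconds:
  0.0913 femtoseconds = 0.0913e3 attoseconds = 91.3
  8.4 attoseconds → 8.4
  2.66 attoseconds → 2.66
  0.833 femtoseconds = 0.833e3 attoseconds = 833
Sum: 91.3 + 8.4 + 2.66 + 833 = 935.36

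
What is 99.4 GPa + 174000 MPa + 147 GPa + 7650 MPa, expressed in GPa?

428.05 GPa

In GPa:
  99.4 GPa → 99.4
  174000 MPa = 174000e-3 GPa = 174
  147 GPa → 147
  7650 MPa = 7650e-3 GPa = 7.65
Sum: 99.4 + 174 + 147 + 7.65 = 428.05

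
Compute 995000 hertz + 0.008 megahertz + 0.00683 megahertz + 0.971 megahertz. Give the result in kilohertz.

1980.83 kilohertz

In kilohertz:
  995000 hertz = 995000 × 10⁻³ kilohertz = 995
  0.008 megahertz = 0.008 × 10³ kilohertz = 8
  0.00683 megahertz = 0.00683 × 10³ kilohertz = 6.83
  0.971 megahertz = 0.971 × 10³ kilohertz = 971
Sum: 995 + 8 + 6.83 + 971 = 1980.83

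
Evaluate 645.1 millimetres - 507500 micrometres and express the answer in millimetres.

In millimetres:
  645.1 millimetres → 645.1
  507500 micrometres = 507500 × 10⁻³ millimetres = 507.5
Difference: 645.1 - 507.5 = 137.6

137.6 millimetres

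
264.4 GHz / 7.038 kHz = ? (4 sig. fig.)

37570000

(264.4e9) / (7.038e3) = 37.567e6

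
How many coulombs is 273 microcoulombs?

0.000273 coulombs

micro = 10⁻⁶, (no prefix) = 10⁰; factor is 10⁻⁶.
273 × 10⁻⁶ = 0.000273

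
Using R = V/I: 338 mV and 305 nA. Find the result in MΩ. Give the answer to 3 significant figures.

1.11 MΩ

(338 × 10⁻³) / (305 × 10⁻⁹) = 1.1082 × 10⁶ Ω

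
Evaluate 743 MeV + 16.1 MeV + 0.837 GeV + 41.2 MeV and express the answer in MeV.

1637.3 MeV

In MeV:
  743 MeV → 743
  16.1 MeV → 16.1
  0.837 GeV = 0.837 × 10³ MeV = 837
  41.2 MeV → 41.2
Sum: 743 + 16.1 + 837 + 41.2 = 1637.3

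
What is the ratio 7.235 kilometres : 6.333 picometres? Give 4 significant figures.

1142000000000000

(7.235 × 10³) / (6.333 × 10⁻¹²) = 1.1424 × 10¹⁵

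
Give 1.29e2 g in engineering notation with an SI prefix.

= 129 g; mantissa already in [1, 1000).

129 g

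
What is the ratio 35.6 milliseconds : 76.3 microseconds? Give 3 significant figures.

467

(35.6 × 10^-3) / (76.3 × 10^-6) = 0.4666 × 10^3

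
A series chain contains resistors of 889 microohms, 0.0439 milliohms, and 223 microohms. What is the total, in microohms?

1155.9 microohms

In microohms:
  889 microohms → 889
  0.0439 milliohms = 0.0439e3 microohms = 43.9
  223 microohms → 223
Sum: 889 + 43.9 + 223 = 1155.9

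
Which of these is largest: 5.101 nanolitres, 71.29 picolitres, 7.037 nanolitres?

5.101 nanolitres = 0.000000005101 litres
71.29 picolitres = 0.00000000007129 litres
7.037 nanolitres = 0.000000007037 litres

7.037 nanolitres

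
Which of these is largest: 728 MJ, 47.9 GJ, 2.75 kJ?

47.9 GJ

728 MJ = 728000000 J
47.9 GJ = 47900000000 J
2.75 kJ = 2750 J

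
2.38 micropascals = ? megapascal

0.00000000000238 megapascals

micro = 10⁻⁶, mega = 10⁶; factor is 10⁻¹².
2.38 × 10⁻¹² = 0.00000000000238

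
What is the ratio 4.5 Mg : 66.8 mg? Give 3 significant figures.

67400000

(4.5e6) / (66.8e-3) = 0.06737e9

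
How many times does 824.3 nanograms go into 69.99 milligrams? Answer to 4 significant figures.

(69.99 × 10^-3) / (824.3 × 10^-9) = 0.084908 × 10^6

84910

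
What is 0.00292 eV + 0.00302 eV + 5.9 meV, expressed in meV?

11.84 meV

In meV:
  0.00292 eV = 0.00292 × 10³ meV = 2.92
  0.00302 eV = 0.00302 × 10³ meV = 3.02
  5.9 meV → 5.9
Sum: 2.92 + 3.02 + 5.9 = 11.84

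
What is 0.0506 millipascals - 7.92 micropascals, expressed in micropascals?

42.68 micropascals

In micropascals:
  0.0506 millipascals = 0.0506 × 10³ micropascals = 50.6
  7.92 micropascals → 7.92
Difference: 50.6 - 7.92 = 42.68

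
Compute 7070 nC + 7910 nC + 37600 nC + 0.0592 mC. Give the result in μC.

111.78 μC

In μC:
  7070 nC = 7070 × 10^-3 μC = 7.07
  7910 nC = 7910 × 10^-3 μC = 7.91
  37600 nC = 37600 × 10^-3 μC = 37.6
  0.0592 mC = 0.0592 × 10^3 μC = 59.2
Sum: 7.07 + 7.91 + 37.6 + 59.2 = 111.78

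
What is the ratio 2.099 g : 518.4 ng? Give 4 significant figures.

4049000

(2.099) / (518.4 × 10⁻⁹) = 0.004049 × 10⁹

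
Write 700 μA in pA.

700000000 pA

micro = 10^-6, pico = 10^-12; factor is 10^6.
700 × 10^6 = 700000000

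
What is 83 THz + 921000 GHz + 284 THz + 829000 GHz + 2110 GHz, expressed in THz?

In THz:
  83 THz → 83
  921000 GHz = 921000 × 10⁻³ THz = 921
  284 THz → 284
  829000 GHz = 829000 × 10⁻³ THz = 829
  2110 GHz = 2110 × 10⁻³ THz = 2.11
Sum: 83 + 921 + 284 + 829 + 2.11 = 2119.11

2119.11 THz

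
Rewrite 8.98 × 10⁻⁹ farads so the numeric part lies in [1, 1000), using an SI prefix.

8.98 nanofarads

= 8.98 × 10⁻⁹ farads; 10⁻⁹ is nano.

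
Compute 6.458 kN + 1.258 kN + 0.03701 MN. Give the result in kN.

44.726 kN

In kN:
  6.458 kN → 6.458
  1.258 kN → 1.258
  0.03701 MN = 0.03701 × 10^3 kN = 37.01
Sum: 6.458 + 1.258 + 37.01 = 44.726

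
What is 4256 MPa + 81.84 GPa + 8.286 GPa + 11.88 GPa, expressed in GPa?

106.262 GPa

In GPa:
  4256 MPa = 4256 × 10⁻³ GPa = 4.256
  81.84 GPa → 81.84
  8.286 GPa → 8.286
  11.88 GPa → 11.88
Sum: 4.256 + 81.84 + 8.286 + 11.88 = 106.262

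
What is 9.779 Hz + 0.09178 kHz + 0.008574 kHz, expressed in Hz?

In Hz:
  9.779 Hz → 9.779
  0.09178 kHz = 0.09178e3 Hz = 91.78
  0.008574 kHz = 0.008574e3 Hz = 8.574
Sum: 9.779 + 91.78 + 8.574 = 110.133

110.133 Hz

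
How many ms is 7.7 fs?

0.0000000000077 ms

femto = 10^-15, milli = 10^-3; factor is 10^-12.
7.7 × 10^-12 = 0.0000000000077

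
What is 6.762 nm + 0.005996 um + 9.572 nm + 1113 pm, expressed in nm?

In nm:
  6.762 nm → 6.762
  0.005996 um = 0.005996e3 nm = 5.996
  9.572 nm → 9.572
  1113 pm = 1113e-3 nm = 1.113
Sum: 6.762 + 5.996 + 9.572 + 1.113 = 23.443

23.443 nm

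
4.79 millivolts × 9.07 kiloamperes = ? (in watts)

43.4453 watts

4.79 × 10⁻³ × 9.07 × 10³ = 43.4453 W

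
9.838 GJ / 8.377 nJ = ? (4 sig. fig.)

(9.838 × 10^9) / (8.377 × 10^-9) = 1.1744 × 10^18

1174000000000000000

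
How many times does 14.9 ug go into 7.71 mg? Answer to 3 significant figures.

517

(7.71 × 10⁻³) / (14.9 × 10⁻⁶) = 0.5174 × 10³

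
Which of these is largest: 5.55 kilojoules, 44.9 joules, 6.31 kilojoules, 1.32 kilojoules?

6.31 kilojoules

5.55 kilojoules = 5550 joules
44.9 joules = 44.9 joules
6.31 kilojoules = 6310 joules
1.32 kilojoules = 1320 joules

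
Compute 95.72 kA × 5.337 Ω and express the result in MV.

0.51085764 MV

95.72e3 × 5.337 = 510.85764e3 V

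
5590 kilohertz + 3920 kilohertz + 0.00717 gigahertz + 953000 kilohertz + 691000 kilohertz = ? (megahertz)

In megahertz:
  5590 kilohertz = 5590e-3 megahertz = 5.59
  3920 kilohertz = 3920e-3 megahertz = 3.92
  0.00717 gigahertz = 0.00717e3 megahertz = 7.17
  953000 kilohertz = 953000e-3 megahertz = 953
  691000 kilohertz = 691000e-3 megahertz = 691
Sum: 5.59 + 3.92 + 7.17 + 953 + 691 = 1660.68

1660.68 megahertz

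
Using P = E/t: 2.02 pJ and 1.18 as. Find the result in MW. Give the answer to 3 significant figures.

(2.02 × 10⁻¹²) / (1.18 × 10⁻¹⁸) = 1.7119 × 10⁶ W

1.71 MW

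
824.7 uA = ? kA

0.0000008247 kA

micro = 1e-6, kilo = 1e3; factor is 1e-9.
824.7 × 1e-9 = 0.0000008247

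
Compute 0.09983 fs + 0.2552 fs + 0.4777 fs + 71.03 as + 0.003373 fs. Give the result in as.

907.133 as

In as:
  0.09983 fs = 0.09983e3 as = 99.83
  0.2552 fs = 0.2552e3 as = 255.2
  0.4777 fs = 0.4777e3 as = 477.7
  71.03 as → 71.03
  0.003373 fs = 0.003373e3 as = 3.373
Sum: 99.83 + 255.2 + 477.7 + 71.03 + 3.373 = 907.133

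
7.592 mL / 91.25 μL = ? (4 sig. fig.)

(7.592 × 10^-3) / (91.25 × 10^-6) = 0.0832 × 10^3

83.20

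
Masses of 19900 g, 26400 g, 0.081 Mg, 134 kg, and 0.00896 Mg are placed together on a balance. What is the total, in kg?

In kg:
  19900 g = 19900 × 10⁻³ kg = 19.9
  26400 g = 26400 × 10⁻³ kg = 26.4
  0.081 Mg = 0.081 × 10³ kg = 81
  134 kg → 134
  0.00896 Mg = 0.00896 × 10³ kg = 8.96
Sum: 19.9 + 26.4 + 81 + 134 + 8.96 = 270.26

270.26 kg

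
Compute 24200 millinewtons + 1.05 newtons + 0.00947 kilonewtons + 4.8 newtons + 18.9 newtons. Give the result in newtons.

In newtons:
  24200 millinewtons = 24200 × 10⁻³ newtons = 24.2
  1.05 newtons → 1.05
  0.00947 kilonewtons = 0.00947 × 10³ newtons = 9.47
  4.8 newtons → 4.8
  18.9 newtons → 18.9
Sum: 24.2 + 1.05 + 9.47 + 4.8 + 18.9 = 58.42

58.42 newtons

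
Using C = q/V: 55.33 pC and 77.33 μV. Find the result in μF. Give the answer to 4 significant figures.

(55.33 × 10⁻¹²) / (77.33 × 10⁻⁶) = 0.715505 × 10⁻⁶ F

0.7155 μF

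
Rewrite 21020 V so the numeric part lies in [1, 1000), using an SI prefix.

= 21.02 × 10³ V; 10³ is kilo.

21.02 kV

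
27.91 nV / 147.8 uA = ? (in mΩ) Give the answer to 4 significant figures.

0.1888 mΩ

(27.91 × 10⁻⁹) / (147.8 × 10⁻⁶) = 0.188836 × 10⁻³ Ω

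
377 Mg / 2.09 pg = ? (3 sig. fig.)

180000000000000000000

(377 × 10⁶) / (2.09 × 10⁻¹²) = 180.4 × 10¹⁸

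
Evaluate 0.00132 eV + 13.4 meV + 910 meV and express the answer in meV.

In meV:
  0.00132 eV = 0.00132 × 10^3 meV = 1.32
  13.4 meV → 13.4
  910 meV → 910
Sum: 1.32 + 13.4 + 910 = 924.72

924.72 meV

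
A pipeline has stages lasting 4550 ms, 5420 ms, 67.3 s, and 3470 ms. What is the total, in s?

In s:
  4550 ms = 4550e-3 s = 4.55
  5420 ms = 5420e-3 s = 5.42
  67.3 s → 67.3
  3470 ms = 3470e-3 s = 3.47
Sum: 4.55 + 5.42 + 67.3 + 3.47 = 80.74

80.74 s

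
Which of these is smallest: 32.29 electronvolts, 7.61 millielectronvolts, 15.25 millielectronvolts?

7.61 millielectronvolts

32.29 electronvolts = 32.29 electronvolts
7.61 millielectronvolts = 0.00761 electronvolts
15.25 millielectronvolts = 0.01525 electronvolts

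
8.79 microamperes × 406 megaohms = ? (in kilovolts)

8.79 × 10^-6 × 406 × 10^6 = 3568.74 V

3.56874 kilovolts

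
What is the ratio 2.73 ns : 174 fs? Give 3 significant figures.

15700

(2.73 × 10^-9) / (174 × 10^-15) = 0.01569 × 10^6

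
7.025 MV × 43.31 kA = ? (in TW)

0.30425275 TW

7.025 × 10⁶ × 43.31 × 10³ = 304.25275 × 10⁹ W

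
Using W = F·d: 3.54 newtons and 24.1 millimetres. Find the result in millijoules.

85.314 millijoules

3.54 × 24.1 × 10^-3 = 85.314 × 10^-3 J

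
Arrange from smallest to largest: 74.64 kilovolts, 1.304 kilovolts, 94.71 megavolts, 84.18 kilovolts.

74.64 kilovolts = 74640 volts
1.304 kilovolts = 1304 volts
94.71 megavolts = 94710000 volts
84.18 kilovolts = 84180 volts

1.304 kilovolts < 74.64 kilovolts < 84.18 kilovolts < 94.71 megavolts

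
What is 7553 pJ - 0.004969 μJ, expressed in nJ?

2.584 nJ

In nJ:
  7553 pJ = 7553 × 10^-3 nJ = 7.553
  0.004969 μJ = 0.004969 × 10^3 nJ = 4.969
Difference: 7.553 - 4.969 = 2.584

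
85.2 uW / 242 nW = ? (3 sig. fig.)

(85.2e-6) / (242e-9) = 0.3521e3

352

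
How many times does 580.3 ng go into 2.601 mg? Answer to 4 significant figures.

(2.601e-3) / (580.3e-9) = 0.0044822e6

4482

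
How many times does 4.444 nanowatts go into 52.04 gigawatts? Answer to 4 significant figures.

(52.04 × 10^9) / (4.444 × 10^-9) = 11.71 × 10^18

11710000000000000000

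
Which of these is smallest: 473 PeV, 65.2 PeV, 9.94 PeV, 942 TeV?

942 TeV

473 PeV = 473000000000000000 eV
65.2 PeV = 65200000000000000 eV
9.94 PeV = 9940000000000000 eV
942 TeV = 942000000000000 eV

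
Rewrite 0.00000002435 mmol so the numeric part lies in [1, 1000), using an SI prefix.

24.35 pmol

= 24.35e-12 mol; 1e-12 is pico.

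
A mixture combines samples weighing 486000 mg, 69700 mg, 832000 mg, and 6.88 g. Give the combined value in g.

In g:
  486000 mg = 486000e-3 g = 486
  69700 mg = 69700e-3 g = 69.7
  832000 mg = 832000e-3 g = 832
  6.88 g → 6.88
Sum: 486 + 69.7 + 832 + 6.88 = 1394.58

1394.58 g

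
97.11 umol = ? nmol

micro = 10^-6, nano = 10^-9; factor is 10^3.
97.11 × 10^3 = 97110

97110 nmol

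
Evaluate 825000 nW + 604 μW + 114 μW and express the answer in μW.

1543 μW

In μW:
  825000 nW = 825000e-3 μW = 825
  604 μW → 604
  114 μW → 114
Sum: 825 + 604 + 114 = 1543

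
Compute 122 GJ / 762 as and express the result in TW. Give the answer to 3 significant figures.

160000000000000 TW

(122 × 10^9) / (762 × 10^-18) = 0.1601 × 10^27 W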